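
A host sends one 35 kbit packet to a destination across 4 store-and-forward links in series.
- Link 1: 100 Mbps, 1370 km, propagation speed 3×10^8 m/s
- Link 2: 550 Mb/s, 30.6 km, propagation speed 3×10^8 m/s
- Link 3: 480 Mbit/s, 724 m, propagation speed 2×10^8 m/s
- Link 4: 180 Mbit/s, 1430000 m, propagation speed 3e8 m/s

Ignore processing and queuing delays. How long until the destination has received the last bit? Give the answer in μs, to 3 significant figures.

10100 μs

L = 35000 bits.
Transmission delays (L/R per hop): 350, 63.6364, 72.9167, 194.444 μs; sum = 680.997 μs.
Propagation delays (d/s per hop): 4566.67, 102, 3.62, 4766.67 μs; sum = 9438.95 μs.
End-to-end = 10100 μs.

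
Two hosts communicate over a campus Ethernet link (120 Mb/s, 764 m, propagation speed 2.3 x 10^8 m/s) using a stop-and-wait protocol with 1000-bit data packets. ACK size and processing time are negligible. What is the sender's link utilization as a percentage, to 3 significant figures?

55.6 %

t_tx = L/R = 1000/120000000 = 8.33333e-06 s.
t_prop = 764/2.3e+08 = 3.32174e-06 s; RTT = 6.64348e-06 s.
Cycle = t_tx + RTT = 1.49768e-05 s.
Utilization = t_tx / cycle = 8.33333e-06/1.49768e-05 = 55.6 %.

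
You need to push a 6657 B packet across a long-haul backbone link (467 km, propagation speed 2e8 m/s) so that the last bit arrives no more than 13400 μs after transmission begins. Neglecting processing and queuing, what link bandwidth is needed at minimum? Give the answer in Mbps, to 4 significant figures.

L = 53256 bits.
Propagation delay = 467000 / 200000000 = 2335 μs.
Transmission budget = 13400 − 2335 = 11065 μs.
R ≥ L / t_tx = 53256 bits / 0.011065 s = 4.813 Mbps.

4.813 Mbps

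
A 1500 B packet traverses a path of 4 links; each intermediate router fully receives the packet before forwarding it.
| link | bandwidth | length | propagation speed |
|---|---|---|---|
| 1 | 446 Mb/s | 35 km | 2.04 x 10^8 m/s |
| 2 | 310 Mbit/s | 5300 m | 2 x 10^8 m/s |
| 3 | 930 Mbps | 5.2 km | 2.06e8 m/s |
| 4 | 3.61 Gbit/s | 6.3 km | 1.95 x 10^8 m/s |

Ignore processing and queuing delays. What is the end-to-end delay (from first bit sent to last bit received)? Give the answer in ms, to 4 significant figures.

L = 1500 × 8 = 12000 bits.
Transmission delays (L/R per hop): 0.0269058, 0.0387097, 0.0129032, 0.0033241 ms; sum = 0.0818428 ms.
Propagation delays (d/s per hop): 0.171569, 0.0265, 0.0252427, 0.0323077 ms; sum = 0.255619 ms.
End-to-end = 0.3375 ms.

0.3375 ms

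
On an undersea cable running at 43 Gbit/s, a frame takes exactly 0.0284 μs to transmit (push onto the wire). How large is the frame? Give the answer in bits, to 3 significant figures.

L = R × t_tx = 43000000000 b/s × 2.84e-08 s = 1221.2 bits.

1220 bits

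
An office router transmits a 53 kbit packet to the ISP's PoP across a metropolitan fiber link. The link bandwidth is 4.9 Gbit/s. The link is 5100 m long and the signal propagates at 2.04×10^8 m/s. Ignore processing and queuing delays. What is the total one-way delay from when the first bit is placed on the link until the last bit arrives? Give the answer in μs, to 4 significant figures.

35.82 μs

L = 53000 bits.
Transmission delay = L/R = 53000 / 4900000000 = 10.8163 μs.
Propagation delay = d/s = 5100 m / 204000000 m/s = 25 μs.
Total = 35.82 μs.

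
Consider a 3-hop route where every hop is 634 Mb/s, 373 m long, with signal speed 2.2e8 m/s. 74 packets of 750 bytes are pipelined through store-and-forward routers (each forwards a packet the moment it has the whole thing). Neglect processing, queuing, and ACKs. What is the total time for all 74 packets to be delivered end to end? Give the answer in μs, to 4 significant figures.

724.3 μs

Per-hop transmission t_tx = L/R = 6000/634000000 = 9.46372 μs.
Per-hop propagation t_prop = 373/2.2e+08 = 1.69545 μs.
Pipeline fill: first packet needs 3·t_tx to clear all hops; remaining 73 packets each add one t_tx.
Total = (3+74-1)·t_tx + 3·t_prop = 76·9.46372 + 3·1.69545 = 724.3 μs.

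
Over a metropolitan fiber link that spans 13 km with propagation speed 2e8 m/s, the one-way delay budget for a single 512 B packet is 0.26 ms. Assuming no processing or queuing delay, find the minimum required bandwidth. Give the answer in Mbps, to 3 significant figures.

21.0 Mbps

L = 4096 bits.
Propagation delay = 13000 / 200000000 = 0.065 ms.
Transmission budget = 0.26 − 0.065 = 0.195 ms.
R ≥ L / t_tx = 4096 bits / 0.000195 s = 21.0 Mbps.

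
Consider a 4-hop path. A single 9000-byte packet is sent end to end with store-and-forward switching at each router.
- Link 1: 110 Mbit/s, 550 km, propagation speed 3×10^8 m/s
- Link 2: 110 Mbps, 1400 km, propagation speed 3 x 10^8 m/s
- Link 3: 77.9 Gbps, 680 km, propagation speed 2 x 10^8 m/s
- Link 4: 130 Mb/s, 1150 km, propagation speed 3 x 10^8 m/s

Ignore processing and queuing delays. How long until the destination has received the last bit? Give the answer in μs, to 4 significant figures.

L = 9000 × 8 = 72000 bits.
Transmission delays (L/R per hop): 654.545, 654.545, 0.924262, 553.846 μs; sum = 1863.86 μs.
Propagation delays (d/s per hop): 1833.33, 4666.67, 3400, 3833.33 μs; sum = 13733.3 μs.
End-to-end = 15600 μs.

15600 μs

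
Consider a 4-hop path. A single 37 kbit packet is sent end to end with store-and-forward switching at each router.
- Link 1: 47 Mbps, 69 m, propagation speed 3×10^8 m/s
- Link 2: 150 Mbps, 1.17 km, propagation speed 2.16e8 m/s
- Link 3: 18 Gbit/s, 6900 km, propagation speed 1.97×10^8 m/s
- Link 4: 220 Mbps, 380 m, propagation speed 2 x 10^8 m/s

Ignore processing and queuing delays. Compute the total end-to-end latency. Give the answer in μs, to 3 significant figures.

L = 37000 bits.
Transmission delays (L/R per hop): 787.234, 246.667, 2.05556, 168.182 μs; sum = 1204.14 μs.
Propagation delays (d/s per hop): 0.23, 5.41667, 35025.4, 1.9 μs; sum = 35032.9 μs.
End-to-end = 36200 μs.

36200 μs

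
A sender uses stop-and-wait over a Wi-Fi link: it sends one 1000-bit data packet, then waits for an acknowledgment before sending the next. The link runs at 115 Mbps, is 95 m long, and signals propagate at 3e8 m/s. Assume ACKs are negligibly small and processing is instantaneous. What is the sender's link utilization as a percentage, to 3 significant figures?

93.2 %

t_tx = L/R = 1000/115000000 = 8.69565e-06 s.
t_prop = 95/300000000 = 3.16667e-07 s; RTT = 6.33333e-07 s.
Cycle = t_tx + RTT = 9.32899e-06 s.
Utilization = t_tx / cycle = 8.69565e-06/9.32899e-06 = 93.2 %.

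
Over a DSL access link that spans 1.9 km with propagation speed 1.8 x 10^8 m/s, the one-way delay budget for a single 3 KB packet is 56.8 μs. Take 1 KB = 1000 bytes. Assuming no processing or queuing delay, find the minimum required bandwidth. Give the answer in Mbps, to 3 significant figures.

L = 24000 bits.
Propagation delay = 1900 / 180000000 = 10.5556 μs.
Transmission budget = 56.8 − 10.5556 = 46.2444 μs.
R ≥ L / t_tx = 24000 bits / 4.62444e-05 s = 519 Mbps.

519 Mbps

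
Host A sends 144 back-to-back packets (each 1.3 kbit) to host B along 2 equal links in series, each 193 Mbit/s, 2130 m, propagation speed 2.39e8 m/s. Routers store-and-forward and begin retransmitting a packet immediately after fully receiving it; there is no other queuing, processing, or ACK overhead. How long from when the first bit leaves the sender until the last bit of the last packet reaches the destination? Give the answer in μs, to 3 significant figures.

Per-hop transmission t_tx = L/R = 1300/193000000 = 6.73575 μs.
Per-hop propagation t_prop = 2130/239000000 = 8.91213 μs.
Pipeline fill: first packet needs 2·t_tx to clear all hops; remaining 143 packets each add one t_tx.
Total = (2+144-1)·t_tx + 2·t_prop = 145·6.73575 + 2·8.91213 = 995 μs.

995 μs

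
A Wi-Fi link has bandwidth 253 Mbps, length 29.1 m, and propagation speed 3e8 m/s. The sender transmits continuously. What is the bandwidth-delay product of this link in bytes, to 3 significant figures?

3.07 bytes

Propagation delay = 29.1 / 300000000 = 9.7e-08 s.
BDP = R × t_prop = 253000000 × 9.7e-08 = 24.541 bits.
In bytes: 24.541/8 = 3.07 bytes.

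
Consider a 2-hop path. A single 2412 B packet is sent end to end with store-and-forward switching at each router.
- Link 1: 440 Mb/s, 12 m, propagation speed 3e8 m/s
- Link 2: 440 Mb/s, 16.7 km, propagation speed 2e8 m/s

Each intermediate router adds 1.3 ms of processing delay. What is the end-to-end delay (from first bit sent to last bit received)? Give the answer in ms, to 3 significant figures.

1.47 ms

L = 2412 × 8 = 19296 bits.
Transmission delay per hop = L/R = 19296/440000000 = 0.0438545 ms; 2 hops → 0.0877091 ms.
Propagation delays (d/s per hop): 4e-05, 0.0835 ms; sum = 0.08354 ms.
Processing at 1 router(s): 1 × 1.3 ms = 1.3 ms.
End-to-end = 1.47 ms.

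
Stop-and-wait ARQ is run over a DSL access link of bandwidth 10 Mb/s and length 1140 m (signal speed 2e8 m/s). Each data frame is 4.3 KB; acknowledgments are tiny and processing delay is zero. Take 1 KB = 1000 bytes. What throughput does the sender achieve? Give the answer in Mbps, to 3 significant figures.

t_tx = L/R = 34400/10000000 = 0.00344 s.
t_prop = 1140/200000000 = 5.7e-06 s; RTT = 1.14e-05 s.
Cycle = t_tx + RTT = 0.0034514 s.
Throughput = L / cycle = 34400 / 0.0034514 = 9.97 Mbps.

9.97 Mbps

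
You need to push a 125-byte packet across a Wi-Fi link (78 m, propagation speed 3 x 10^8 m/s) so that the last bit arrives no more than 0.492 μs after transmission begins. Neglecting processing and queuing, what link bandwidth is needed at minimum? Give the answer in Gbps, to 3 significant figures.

L = 1000 bits.
Propagation delay = 78 / 300000000 = 0.26 μs.
Transmission budget = 0.492 − 0.26 = 0.232 μs.
R ≥ L / t_tx = 1000 bits / 2.32e-07 s = 4.31 Gbps.

4.31 Gbps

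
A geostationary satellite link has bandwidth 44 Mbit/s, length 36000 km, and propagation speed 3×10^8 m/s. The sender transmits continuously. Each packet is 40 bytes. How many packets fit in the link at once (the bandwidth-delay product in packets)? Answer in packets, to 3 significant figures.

Propagation delay = 36000000 / 300000000 = 0.12 s.
BDP = R × t_prop = 44000000 × 0.12 = 5280000 bits.
In packets of 320 bits: 16500 packets.

16500 packets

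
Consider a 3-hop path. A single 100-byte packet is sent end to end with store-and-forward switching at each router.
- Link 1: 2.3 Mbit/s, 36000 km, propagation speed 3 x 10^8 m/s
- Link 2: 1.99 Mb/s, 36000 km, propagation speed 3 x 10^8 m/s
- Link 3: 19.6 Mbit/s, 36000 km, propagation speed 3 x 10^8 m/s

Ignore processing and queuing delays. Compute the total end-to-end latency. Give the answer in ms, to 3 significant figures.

L = 100 × 8 = 800 bits.
Transmission delays (L/R per hop): 0.347826, 0.40201, 0.0408163 ms; sum = 0.790652 ms.
Propagation delays (d/s per hop): 120, 120, 120 ms; sum = 360 ms.
End-to-end = 361 ms.

361 ms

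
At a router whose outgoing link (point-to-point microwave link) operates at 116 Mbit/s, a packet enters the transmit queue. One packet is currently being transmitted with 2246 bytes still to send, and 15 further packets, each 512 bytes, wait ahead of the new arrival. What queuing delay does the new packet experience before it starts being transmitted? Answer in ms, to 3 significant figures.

Each queued packet: L/R = 4096/116000000 = 0.0353103 ms.
15 queued → 0.529655 ms.
Plus remaining 17968 bits of current packet: 0.154897 ms.
Queuing delay = 0.685 ms.

0.685 ms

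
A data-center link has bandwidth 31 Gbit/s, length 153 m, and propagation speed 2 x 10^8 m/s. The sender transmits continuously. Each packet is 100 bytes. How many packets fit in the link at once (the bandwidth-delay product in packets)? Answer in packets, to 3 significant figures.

Propagation delay = 153 / 200000000 = 7.65e-07 s.
BDP = R × t_prop = 31000000000 × 7.65e-07 = 23715 bits.
In packets of 800 bits: 29.6 packets.

29.6 packets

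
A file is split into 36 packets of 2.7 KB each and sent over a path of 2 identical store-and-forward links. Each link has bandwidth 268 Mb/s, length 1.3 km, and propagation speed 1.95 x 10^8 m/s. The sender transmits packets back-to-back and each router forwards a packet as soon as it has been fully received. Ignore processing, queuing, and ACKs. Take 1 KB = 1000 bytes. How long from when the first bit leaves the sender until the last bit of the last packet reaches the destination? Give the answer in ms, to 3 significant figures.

Per-hop transmission t_tx = L/R = 21600/268000000 = 0.080597 ms.
Per-hop propagation t_prop = 1300/195000000 = 0.00666667 ms.
Pipeline fill: first packet needs 2·t_tx to clear all hops; remaining 35 packets each add one t_tx.
Total = (2+36-1)·t_tx + 2·t_prop = 37·0.080597 + 2·0.00666667 = 3.00 ms.

3.00 ms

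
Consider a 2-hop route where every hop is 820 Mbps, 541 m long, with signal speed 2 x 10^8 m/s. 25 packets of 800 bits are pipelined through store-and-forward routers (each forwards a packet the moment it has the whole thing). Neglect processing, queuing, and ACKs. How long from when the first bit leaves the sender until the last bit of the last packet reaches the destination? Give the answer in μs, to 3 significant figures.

30.8 μs

Per-hop transmission t_tx = L/R = 800/820000000 = 0.97561 μs.
Per-hop propagation t_prop = 541/200000000 = 2.705 μs.
Pipeline fill: first packet needs 2·t_tx to clear all hops; remaining 24 packets each add one t_tx.
Total = (2+25-1)·t_tx + 2·t_prop = 26·0.97561 + 2·2.705 = 30.8 μs.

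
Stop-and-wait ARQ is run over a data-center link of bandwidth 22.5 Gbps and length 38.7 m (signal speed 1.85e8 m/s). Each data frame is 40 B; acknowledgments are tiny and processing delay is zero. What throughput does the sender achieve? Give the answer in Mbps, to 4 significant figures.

739.7 Mbps

t_tx = L/R = 320/22500000000 = 1.42222e-08 s.
t_prop = 38.7/185000000 = 2.09189e-07 s; RTT = 4.18378e-07 s.
Cycle = t_tx + RTT = 4.32601e-07 s.
Throughput = L / cycle = 320 / 4.32601e-07 = 739.7 Mbps.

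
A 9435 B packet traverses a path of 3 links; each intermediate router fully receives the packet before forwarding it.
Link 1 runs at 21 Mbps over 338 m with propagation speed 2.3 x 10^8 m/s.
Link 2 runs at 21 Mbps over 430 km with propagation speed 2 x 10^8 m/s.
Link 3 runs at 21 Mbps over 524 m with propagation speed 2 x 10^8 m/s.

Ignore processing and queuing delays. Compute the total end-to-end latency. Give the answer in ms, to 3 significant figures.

L = 9435 × 8 = 75480 bits.
Transmission delay per hop = L/R = 75480/21000000 = 3.59429 ms; 3 hops → 10.7829 ms.
Propagation delays (d/s per hop): 0.00146957, 2.15, 0.00262 ms; sum = 2.15409 ms.
End-to-end = 12.9 ms.

12.9 ms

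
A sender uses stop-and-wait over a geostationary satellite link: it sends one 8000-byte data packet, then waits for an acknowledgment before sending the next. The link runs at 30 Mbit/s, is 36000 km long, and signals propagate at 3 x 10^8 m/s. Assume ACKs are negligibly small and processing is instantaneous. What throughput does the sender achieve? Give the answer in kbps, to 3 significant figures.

t_tx = L/R = 64000/30000000 = 0.00213333 s.
t_prop = 36000000/300000000 = 0.12 s; RTT = 0.24 s.
Cycle = t_tx + RTT = 0.242133 s.
Throughput = L / cycle = 64000 / 0.242133 = 264 kbps.

264 kbps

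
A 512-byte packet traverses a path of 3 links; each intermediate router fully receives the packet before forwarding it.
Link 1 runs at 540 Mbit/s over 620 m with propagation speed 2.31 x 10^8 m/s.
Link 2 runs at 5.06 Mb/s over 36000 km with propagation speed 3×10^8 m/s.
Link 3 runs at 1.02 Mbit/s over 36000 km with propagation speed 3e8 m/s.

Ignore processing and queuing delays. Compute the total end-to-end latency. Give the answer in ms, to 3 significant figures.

L = 512 × 8 = 4096 bits.
Transmission delays (L/R per hop): 0.00758519, 0.809486, 4.01569 ms; sum = 4.83276 ms.
Propagation delays (d/s per hop): 0.00268398, 120, 120 ms; sum = 240.003 ms.
End-to-end = 245 ms.

245 ms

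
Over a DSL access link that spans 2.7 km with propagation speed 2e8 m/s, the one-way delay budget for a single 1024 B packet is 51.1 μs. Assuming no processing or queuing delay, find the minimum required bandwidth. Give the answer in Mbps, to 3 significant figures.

218 Mbps

L = 8192 bits.
Propagation delay = 2700 / 200000000 = 13.5 μs.
Transmission budget = 51.1 − 13.5 = 37.6 μs.
R ≥ L / t_tx = 8192 bits / 3.76e-05 s = 218 Mbps.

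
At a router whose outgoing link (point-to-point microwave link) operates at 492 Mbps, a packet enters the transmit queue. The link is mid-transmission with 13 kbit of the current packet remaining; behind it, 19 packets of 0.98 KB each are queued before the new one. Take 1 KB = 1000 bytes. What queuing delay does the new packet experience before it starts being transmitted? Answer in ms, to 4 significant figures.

Each queued packet: L/R = 7840/492000000 = 0.015935 ms.
19 queued → 0.302764 ms.
Plus remaining 13000 bits of current packet: 0.0264228 ms.
Queuing delay = 0.3292 ms.

0.3292 ms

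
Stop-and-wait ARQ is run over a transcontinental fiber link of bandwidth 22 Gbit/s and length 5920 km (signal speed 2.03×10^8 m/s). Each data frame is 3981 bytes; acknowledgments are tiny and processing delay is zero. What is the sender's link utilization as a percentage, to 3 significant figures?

t_tx = L/R = 31848/22000000000 = 1.44764e-06 s.
t_prop = 5920000/2.03e+08 = 0.0291626 s; RTT = 0.0583251 s.
Cycle = t_tx + RTT = 0.0583266 s.
Utilization = t_tx / cycle = 1.44764e-06/0.0583266 = 0.00248 %.

0.00248 %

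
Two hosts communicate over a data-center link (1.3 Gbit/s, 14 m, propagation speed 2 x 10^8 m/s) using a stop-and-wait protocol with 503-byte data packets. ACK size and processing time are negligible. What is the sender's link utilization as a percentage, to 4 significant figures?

t_tx = L/R = 4024/1300000000 = 3.09538e-06 s.
t_prop = 14/200000000 = 7e-08 s; RTT = 1.4e-07 s.
Cycle = t_tx + RTT = 3.23538e-06 s.
Utilization = t_tx / cycle = 3.09538e-06/3.23538e-06 = 95.67 %.

95.67 %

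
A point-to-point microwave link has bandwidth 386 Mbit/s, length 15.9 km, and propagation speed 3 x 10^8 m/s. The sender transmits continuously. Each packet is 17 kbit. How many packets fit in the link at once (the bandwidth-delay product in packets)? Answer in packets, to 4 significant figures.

Propagation delay = 15900 / 300000000 = 5.3e-05 s.
BDP = R × t_prop = 386000000 × 5.3e-05 = 20458 bits.
In packets of 17000 bits: 1.203 packets.

1.203 packets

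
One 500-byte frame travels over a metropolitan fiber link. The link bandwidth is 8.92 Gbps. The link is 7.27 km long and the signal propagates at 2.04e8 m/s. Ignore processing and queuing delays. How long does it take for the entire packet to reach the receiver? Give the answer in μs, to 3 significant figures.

L = 500 × 8 = 4000 bits.
Transmission delay = L/R = 4000 / 8920000000 = 0.44843 μs.
Propagation delay = d/s = 7270 m / 204000000 m/s = 35.6373 μs.
Total = 36.1 μs.

36.1 μs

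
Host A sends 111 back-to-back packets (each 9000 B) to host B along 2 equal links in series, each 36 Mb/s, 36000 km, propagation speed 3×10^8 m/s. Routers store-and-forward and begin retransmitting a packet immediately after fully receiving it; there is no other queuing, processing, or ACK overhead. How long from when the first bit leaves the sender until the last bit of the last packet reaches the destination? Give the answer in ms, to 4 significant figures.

Per-hop transmission t_tx = L/R = 72000/36000000 = 2 ms.
Per-hop propagation t_prop = 36000000/300000000 = 120 ms.
Pipeline fill: first packet needs 2·t_tx to clear all hops; remaining 110 packets each add one t_tx.
Total = (2+111-1)·t_tx + 2·t_prop = 112·2 + 2·120 = 464.0 ms.

464.0 ms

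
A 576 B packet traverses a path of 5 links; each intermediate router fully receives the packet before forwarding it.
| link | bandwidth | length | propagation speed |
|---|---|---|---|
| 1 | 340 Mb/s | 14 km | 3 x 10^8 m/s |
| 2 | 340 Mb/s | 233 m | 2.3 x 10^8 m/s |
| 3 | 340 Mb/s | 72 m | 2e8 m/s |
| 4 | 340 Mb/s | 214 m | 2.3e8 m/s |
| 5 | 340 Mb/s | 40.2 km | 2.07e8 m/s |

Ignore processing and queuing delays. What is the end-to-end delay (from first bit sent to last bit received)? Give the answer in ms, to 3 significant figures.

L = 576 × 8 = 4608 bits.
Transmission delay per hop = L/R = 4608/340000000 = 0.0135529 ms; 5 hops → 0.0677647 ms.
Propagation delays (d/s per hop): 0.0466667, 0.00101304, 0.00036, 0.000930435, 0.194203 ms; sum = 0.243173 ms.
End-to-end = 0.311 ms.

0.311 ms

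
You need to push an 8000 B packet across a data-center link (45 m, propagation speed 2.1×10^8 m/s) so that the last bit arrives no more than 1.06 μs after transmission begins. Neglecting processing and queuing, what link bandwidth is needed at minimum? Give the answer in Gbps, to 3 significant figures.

L = 64000 bits.
Propagation delay = 45 / 210000000 = 0.214286 μs.
Transmission budget = 1.06 − 0.214286 = 0.845714 μs.
R ≥ L / t_tx = 64000 bits / 8.45714e-07 s = 75.7 Gbps.

75.7 Gbps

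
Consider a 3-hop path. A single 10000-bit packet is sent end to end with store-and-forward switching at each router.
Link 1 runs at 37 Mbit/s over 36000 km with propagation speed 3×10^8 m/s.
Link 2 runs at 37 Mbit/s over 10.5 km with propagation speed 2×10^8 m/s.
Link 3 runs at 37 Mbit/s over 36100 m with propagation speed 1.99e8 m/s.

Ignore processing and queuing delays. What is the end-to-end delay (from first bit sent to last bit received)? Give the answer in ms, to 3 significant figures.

121 ms

Transmission delay per hop = L/R = 10000/37000000 = 0.27027 ms; 3 hops → 0.810811 ms.
Propagation delays (d/s per hop): 120, 0.0525, 0.181407 ms; sum = 120.234 ms.
End-to-end = 121 ms.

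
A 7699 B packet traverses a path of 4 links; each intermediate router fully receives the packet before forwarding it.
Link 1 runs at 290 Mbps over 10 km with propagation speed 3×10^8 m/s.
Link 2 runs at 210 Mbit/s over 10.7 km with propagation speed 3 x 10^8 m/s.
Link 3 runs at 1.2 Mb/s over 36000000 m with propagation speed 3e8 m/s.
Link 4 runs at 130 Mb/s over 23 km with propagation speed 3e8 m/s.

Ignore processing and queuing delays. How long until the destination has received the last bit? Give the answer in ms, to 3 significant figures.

L = 7699 × 8 = 61592 bits.
Transmission delays (L/R per hop): 0.212386, 0.293295, 51.3267, 0.473785 ms; sum = 52.3061 ms.
Propagation delays (d/s per hop): 0.0333333, 0.0356667, 120, 0.0766667 ms; sum = 120.146 ms.
End-to-end = 172 ms.

172 ms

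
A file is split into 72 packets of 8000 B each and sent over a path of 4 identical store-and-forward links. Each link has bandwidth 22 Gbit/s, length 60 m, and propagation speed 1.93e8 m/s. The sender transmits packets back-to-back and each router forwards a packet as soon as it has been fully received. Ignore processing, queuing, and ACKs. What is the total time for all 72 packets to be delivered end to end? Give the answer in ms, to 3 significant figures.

0.219 ms

Per-hop transmission t_tx = L/R = 64000/22000000000 = 0.00290909 ms.
Per-hop propagation t_prop = 60/193000000 = 0.000310881 ms.
Pipeline fill: first packet needs 4·t_tx to clear all hops; remaining 71 packets each add one t_tx.
Total = (4+72-1)·t_tx + 4·t_prop = 75·0.00290909 + 4·0.000310881 = 0.219 ms.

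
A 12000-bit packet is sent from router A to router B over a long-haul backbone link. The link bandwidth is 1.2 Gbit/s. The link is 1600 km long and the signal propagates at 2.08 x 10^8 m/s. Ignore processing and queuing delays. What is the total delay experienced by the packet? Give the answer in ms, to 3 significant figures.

Transmission delay = L/R = 12000 / 1200000000 = 0.01 ms.
Propagation delay = d/s = 1600000 m / 208000000 m/s = 7.69231 ms.
Total = 7.70 ms.

7.70 ms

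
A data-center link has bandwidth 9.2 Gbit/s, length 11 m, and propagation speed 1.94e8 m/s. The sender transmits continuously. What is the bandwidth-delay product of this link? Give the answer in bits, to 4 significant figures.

Propagation delay = 11 / 194000000 = 5.6701e-08 s.
BDP = R × t_prop = 9200000000 × 5.6701e-08 = 521.649 bits.

521.6 bits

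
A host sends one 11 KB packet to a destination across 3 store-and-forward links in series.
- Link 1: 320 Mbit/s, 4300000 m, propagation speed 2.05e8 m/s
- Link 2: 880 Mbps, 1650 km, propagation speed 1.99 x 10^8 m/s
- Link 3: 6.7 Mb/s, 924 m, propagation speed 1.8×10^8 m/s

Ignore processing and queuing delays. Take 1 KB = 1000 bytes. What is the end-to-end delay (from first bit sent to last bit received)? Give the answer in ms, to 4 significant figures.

L = 88000 bits.
Transmission delays (L/R per hop): 0.275, 0.1, 13.1343 ms; sum = 13.5093 ms.
Propagation delays (d/s per hop): 20.9756, 8.29146, 0.00513333 ms; sum = 29.2722 ms.
End-to-end = 42.78 ms.

42.78 ms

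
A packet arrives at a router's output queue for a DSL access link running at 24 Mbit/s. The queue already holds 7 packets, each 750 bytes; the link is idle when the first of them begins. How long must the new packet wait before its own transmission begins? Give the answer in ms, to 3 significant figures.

1.75 ms

Each queued packet: L/R = 6000/24000000 = 0.25 ms.
7 queued → 1.75 ms.
Queuing delay = 1.75 ms.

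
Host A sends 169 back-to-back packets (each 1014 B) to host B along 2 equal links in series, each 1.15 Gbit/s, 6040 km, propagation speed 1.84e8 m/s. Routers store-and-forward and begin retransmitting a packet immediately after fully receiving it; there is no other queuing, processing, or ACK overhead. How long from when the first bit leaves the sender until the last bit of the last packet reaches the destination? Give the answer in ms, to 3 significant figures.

Per-hop transmission t_tx = L/R = 8112/1150000000 = 0.00705391 ms.
Per-hop propagation t_prop = 6040000/184000000 = 32.8261 ms.
Pipeline fill: first packet needs 2·t_tx to clear all hops; remaining 168 packets each add one t_tx.
Total = (2+169-1)·t_tx + 2·t_prop = 170·0.00705391 + 2·32.8261 = 66.9 ms.

66.9 ms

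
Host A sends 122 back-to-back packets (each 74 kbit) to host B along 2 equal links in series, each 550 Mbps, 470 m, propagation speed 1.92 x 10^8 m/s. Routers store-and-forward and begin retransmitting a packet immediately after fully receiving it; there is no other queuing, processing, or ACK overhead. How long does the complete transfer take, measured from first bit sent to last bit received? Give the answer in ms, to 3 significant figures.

Per-hop transmission t_tx = L/R = 74000/550000000 = 0.134545 ms.
Per-hop propagation t_prop = 470/192000000 = 0.00244792 ms.
Pipeline fill: first packet needs 2·t_tx to clear all hops; remaining 121 packets each add one t_tx.
Total = (2+122-1)·t_tx + 2·t_prop = 123·0.134545 + 2·0.00244792 = 16.6 ms.

16.6 ms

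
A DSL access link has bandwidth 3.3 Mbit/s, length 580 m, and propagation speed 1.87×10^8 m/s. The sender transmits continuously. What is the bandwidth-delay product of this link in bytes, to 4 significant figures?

1.279 bytes

Propagation delay = 580 / 187000000 = 3.1016e-06 s.
BDP = R × t_prop = 3300000 × 3.1016e-06 = 10.2353 bits.
In bytes: 10.2353/8 = 1.279 bytes.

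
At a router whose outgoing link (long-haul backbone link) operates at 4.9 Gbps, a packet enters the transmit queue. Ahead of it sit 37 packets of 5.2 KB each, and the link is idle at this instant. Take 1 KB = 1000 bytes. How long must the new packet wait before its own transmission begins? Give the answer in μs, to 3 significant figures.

Each queued packet: L/R = 41600/4900000000 = 8.4898 μs.
37 queued → 314.122 μs.
Queuing delay = 314 μs.

314 μs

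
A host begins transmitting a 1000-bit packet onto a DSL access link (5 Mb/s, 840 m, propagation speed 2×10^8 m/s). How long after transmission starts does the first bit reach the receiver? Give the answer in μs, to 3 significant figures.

First bit experiences only propagation delay: d/s = 840/200000000 = 4.20 μs.

4.20 μs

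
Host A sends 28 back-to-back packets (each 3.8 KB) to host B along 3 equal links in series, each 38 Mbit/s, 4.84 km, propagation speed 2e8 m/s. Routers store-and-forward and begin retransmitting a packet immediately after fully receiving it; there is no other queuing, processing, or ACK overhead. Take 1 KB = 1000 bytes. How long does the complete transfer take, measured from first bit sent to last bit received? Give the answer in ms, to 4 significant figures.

Per-hop transmission t_tx = L/R = 30400/38000000 = 0.8 ms.
Per-hop propagation t_prop = 4840/200000000 = 0.0242 ms.
Pipeline fill: first packet needs 3·t_tx to clear all hops; remaining 27 packets each add one t_tx.
Total = (3+28-1)·t_tx + 3·t_prop = 30·0.8 + 3·0.0242 = 24.07 ms.

24.07 ms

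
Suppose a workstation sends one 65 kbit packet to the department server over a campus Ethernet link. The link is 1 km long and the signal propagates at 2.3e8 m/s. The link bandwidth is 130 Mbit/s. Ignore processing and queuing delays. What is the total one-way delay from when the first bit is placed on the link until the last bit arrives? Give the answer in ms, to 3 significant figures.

L = 65000 bits.
Transmission delay = L/R = 65000 / 130000000 = 0.5 ms.
Propagation delay = d/s = 1000 m / 2.3e+08 m/s = 0.00434783 ms.
Total = 0.504 ms.

0.504 ms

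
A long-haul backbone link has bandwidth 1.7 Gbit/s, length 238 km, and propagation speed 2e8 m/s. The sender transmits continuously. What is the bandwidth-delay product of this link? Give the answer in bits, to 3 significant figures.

2020000 bits

Propagation delay = 238000 / 200000000 = 0.00119 s.
BDP = R × t_prop = 1700000000 × 0.00119 = 2023000 bits.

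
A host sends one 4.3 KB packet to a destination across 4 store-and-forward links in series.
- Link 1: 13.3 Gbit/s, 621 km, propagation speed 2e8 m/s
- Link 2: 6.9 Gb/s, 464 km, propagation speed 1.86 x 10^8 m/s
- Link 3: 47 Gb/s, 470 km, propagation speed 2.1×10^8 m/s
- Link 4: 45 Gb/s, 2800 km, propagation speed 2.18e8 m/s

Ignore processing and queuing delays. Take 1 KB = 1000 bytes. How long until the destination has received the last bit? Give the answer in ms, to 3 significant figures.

L = 34400 bits.
Transmission delays (L/R per hop): 0.00258647, 0.00498551, 0.000731915, 0.000764444 ms; sum = 0.00906833 ms.
Propagation delays (d/s per hop): 3.105, 2.49462, 2.2381, 12.844 ms; sum = 20.6818 ms.
End-to-end = 20.7 ms.

20.7 ms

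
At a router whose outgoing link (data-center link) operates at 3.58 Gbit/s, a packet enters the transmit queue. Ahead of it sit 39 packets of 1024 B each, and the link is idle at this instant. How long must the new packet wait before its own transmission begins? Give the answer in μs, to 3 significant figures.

Each queued packet: L/R = 8192/3580000000 = 2.28827 μs.
39 queued → 89.2425 μs.
Queuing delay = 89.2 μs.

89.2 μs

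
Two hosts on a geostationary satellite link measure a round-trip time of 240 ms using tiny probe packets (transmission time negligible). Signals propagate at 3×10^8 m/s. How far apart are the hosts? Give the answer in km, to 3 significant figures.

One-way propagation = RTT/2 = 120 ms.
d = s × t = 300000000 × 0.12 = 36000 km.

36000 km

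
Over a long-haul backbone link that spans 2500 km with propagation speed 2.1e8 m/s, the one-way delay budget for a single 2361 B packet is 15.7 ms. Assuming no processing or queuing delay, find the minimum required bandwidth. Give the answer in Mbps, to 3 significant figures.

L = 18888 bits.
Propagation delay = 2500000 / 210000000 = 11.9048 ms.
Transmission budget = 15.7 − 11.9048 = 3.79524 ms.
R ≥ L / t_tx = 18888 bits / 0.00379524 s = 4.98 Mbps.

4.98 Mbps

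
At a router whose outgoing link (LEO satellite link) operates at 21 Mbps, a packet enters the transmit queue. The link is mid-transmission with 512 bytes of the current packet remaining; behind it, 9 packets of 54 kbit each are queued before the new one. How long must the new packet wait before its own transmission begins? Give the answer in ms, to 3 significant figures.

Each queued packet: L/R = 54000/21000000 = 2.57143 ms.
9 queued → 23.1429 ms.
Plus remaining 4096 bits of current packet: 0.195048 ms.
Queuing delay = 23.3 ms.

23.3 ms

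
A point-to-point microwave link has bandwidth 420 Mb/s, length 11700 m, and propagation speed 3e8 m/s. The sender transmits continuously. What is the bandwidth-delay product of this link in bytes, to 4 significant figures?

Propagation delay = 11700 / 300000000 = 3.9e-05 s.
BDP = R × t_prop = 420000000 × 3.9e-05 = 16380 bits.
In bytes: 16380/8 = 2048 bytes.

2048 bytes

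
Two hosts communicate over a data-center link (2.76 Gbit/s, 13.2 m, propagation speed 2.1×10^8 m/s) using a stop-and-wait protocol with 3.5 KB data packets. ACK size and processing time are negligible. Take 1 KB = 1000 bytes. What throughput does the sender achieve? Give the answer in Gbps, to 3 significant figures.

2.73 Gbps

t_tx = L/R = 28000/2760000000 = 1.01449e-05 s.
t_prop = 13.2/210000000 = 6.28571e-08 s; RTT = 1.25714e-07 s.
Cycle = t_tx + RTT = 1.02706e-05 s.
Throughput = L / cycle = 28000 / 1.02706e-05 = 2.73 Gbps.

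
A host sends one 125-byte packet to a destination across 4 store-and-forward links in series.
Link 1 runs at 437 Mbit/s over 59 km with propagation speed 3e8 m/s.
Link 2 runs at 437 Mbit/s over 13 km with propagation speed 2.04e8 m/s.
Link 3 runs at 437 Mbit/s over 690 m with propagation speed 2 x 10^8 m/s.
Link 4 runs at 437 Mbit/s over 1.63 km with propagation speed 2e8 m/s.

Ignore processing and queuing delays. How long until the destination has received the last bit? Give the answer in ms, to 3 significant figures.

L = 125 × 8 = 1000 bits.
Transmission delay per hop = L/R = 1000/437000000 = 0.00228833 ms; 4 hops → 0.00915332 ms.
Propagation delays (d/s per hop): 0.196667, 0.0637255, 0.00345, 0.00815 ms; sum = 0.271992 ms.
End-to-end = 0.281 ms.

0.281 ms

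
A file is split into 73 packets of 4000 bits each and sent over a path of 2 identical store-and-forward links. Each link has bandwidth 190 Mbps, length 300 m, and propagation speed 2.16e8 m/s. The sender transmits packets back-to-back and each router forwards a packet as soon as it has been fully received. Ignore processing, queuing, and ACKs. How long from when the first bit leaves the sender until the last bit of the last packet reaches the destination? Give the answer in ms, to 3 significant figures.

1.56 ms

Per-hop transmission t_tx = L/R = 4000/190000000 = 0.0210526 ms.
Per-hop propagation t_prop = 300/216000000 = 0.00138889 ms.
Pipeline fill: first packet needs 2·t_tx to clear all hops; remaining 72 packets each add one t_tx.
Total = (2+73-1)·t_tx + 2·t_prop = 74·0.0210526 + 2·0.00138889 = 1.56 ms.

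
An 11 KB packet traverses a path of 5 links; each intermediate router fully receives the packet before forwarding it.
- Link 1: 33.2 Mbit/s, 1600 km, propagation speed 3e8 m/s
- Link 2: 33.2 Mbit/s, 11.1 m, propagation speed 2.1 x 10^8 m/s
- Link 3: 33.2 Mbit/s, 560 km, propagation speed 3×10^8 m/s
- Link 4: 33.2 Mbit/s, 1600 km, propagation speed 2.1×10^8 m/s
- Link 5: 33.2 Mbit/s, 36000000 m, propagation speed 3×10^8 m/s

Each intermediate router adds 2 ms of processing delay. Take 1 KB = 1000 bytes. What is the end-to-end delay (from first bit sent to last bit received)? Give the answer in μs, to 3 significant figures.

L = 88000 bits.
Transmission delay per hop = L/R = 88000/3.32e+07 = 2650.6 μs; 5 hops → 13253 μs.
Propagation delays (d/s per hop): 5333.33, 0.0528571, 1866.67, 7619.05, 120000 μs; sum = 134819 μs.
Processing at 4 router(s): 4 × 2 ms = 8000 μs.
End-to-end = 156000 μs.

156000 μs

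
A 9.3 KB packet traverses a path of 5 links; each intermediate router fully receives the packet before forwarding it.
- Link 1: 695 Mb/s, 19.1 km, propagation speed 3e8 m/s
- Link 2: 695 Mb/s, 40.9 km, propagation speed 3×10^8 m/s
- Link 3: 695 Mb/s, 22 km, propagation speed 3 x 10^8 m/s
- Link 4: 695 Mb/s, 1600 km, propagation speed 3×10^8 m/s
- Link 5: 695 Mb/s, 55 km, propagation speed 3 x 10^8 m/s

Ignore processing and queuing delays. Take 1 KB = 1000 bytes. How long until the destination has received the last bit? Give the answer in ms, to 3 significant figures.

6.33 ms

L = 74400 bits.
Transmission delay per hop = L/R = 74400/695000000 = 0.10705 ms; 5 hops → 0.535252 ms.
Propagation delays (d/s per hop): 0.0636667, 0.136333, 0.0733333, 5.33333, 0.183333 ms; sum = 5.79 ms.
End-to-end = 6.33 ms.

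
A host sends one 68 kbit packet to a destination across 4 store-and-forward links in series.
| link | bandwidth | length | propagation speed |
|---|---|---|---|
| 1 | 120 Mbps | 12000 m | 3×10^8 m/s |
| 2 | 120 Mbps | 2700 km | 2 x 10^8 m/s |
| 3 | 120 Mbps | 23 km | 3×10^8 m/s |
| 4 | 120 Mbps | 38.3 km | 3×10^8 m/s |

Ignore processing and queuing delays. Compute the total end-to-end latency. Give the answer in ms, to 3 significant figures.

L = 68000 bits.
Transmission delay per hop = L/R = 68000/120000000 = 0.566667 ms; 4 hops → 2.26667 ms.
Propagation delays (d/s per hop): 0.04, 13.5, 0.0766667, 0.127667 ms; sum = 13.7443 ms.
End-to-end = 16.0 ms.

16.0 ms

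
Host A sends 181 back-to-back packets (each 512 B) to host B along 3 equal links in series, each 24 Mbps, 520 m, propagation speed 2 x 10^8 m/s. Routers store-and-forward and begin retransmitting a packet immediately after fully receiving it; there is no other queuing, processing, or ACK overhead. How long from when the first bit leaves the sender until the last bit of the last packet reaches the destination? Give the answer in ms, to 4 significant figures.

31.24 ms

Per-hop transmission t_tx = L/R = 4096/24000000 = 0.170667 ms.
Per-hop propagation t_prop = 520/200000000 = 0.0026 ms.
Pipeline fill: first packet needs 3·t_tx to clear all hops; remaining 180 packets each add one t_tx.
Total = (3+181-1)·t_tx + 3·t_prop = 183·0.170667 + 3·0.0026 = 31.24 ms.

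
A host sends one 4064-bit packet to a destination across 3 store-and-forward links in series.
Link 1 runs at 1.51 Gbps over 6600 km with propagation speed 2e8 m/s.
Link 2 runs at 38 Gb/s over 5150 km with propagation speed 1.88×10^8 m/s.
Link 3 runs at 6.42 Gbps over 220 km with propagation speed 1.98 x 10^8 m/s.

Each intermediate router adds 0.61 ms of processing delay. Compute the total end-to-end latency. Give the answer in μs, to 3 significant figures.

Transmission delays (L/R per hop): 2.69139, 0.106947, 0.633022 μs; sum = 3.43136 μs.
Propagation delays (d/s per hop): 33000, 27393.6, 1111.11 μs; sum = 61504.7 μs.
Processing at 2 router(s): 2 × 0.61 ms = 1220 μs.
End-to-end = 62700 μs.

62700 μs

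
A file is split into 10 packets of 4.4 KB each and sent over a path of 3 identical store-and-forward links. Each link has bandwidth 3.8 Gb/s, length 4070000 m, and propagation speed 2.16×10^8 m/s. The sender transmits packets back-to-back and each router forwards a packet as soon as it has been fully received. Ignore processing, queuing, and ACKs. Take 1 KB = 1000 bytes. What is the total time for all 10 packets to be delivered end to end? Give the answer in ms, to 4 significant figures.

56.64 ms

Per-hop transmission t_tx = L/R = 35200/3800000000 = 0.00926316 ms.
Per-hop propagation t_prop = 4070000/216000000 = 18.8426 ms.
Pipeline fill: first packet needs 3·t_tx to clear all hops; remaining 9 packets each add one t_tx.
Total = (3+10-1)·t_tx + 3·t_prop = 12·0.00926316 + 3·18.8426 = 56.64 ms.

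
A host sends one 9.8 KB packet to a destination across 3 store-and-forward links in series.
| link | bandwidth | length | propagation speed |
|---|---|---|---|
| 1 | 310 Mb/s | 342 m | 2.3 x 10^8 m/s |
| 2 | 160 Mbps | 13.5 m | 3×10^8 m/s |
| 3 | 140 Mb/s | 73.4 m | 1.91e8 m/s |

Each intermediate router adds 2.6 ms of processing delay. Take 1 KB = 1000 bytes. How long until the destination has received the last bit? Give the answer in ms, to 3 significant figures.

6.50 ms

L = 78400 bits.
Transmission delays (L/R per hop): 0.252903, 0.49, 0.56 ms; sum = 1.3029 ms.
Propagation delays (d/s per hop): 0.00148696, 4.5e-05, 0.000384293 ms; sum = 0.00191625 ms.
Processing at 2 router(s): 2 × 2.6 ms = 5.2 ms.
End-to-end = 6.50 ms.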